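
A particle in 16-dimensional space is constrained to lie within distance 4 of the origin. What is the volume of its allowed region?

The n-ball volume is π^(n/2)·r^n/Γ(n/2+1). With n=16, r=4: V = 33554432·π^8/315 ≈ 1.01074e+09.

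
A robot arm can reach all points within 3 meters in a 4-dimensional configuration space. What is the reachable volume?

V_4(3) = π^(4/2) · (3)^4 / Γ(4/2 + 1) = 81·π^2/2 ≈ 399.719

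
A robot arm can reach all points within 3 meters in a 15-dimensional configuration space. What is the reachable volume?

V_15(3) = π^(15/2) · (3)^15 / Γ(15/2 + 1) = 45349632·π^7/25025 ≈ 5.47329e+06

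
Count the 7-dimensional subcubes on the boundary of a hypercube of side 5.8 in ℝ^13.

Number of 7-faces = C(13,7) · 2^(13-7) = 1716 · 64 = 109824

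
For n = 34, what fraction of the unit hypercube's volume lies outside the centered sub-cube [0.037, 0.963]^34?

Shell fraction = 1 - (1-0.074)^34 ≈ 0.926756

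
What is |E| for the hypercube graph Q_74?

Each of the 2^74 = 18889465931478580854784 vertices has degree 74; total edges = 74·2^74/2 = 698910239464707491627008.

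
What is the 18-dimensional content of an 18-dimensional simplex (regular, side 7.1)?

V = (7.1^18 / 18!) · √((18+1) / 2^18) ≈ 0.00279522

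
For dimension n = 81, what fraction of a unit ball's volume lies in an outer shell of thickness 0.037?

1 - (1-0.037)^81 ≈ 0.952823 ≈ 95.28%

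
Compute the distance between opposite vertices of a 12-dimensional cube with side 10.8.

d = √(10.8² + 10.8² + ... + 10.8²) [12 terms] = √(12·10.8²) = 10.8√12 ≈ 37.4123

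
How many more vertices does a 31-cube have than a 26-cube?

The 31-cube has 2^31 = 2147483648 vertices. The 26-cube has 2^26 = 67108864 vertices. Difference: 2147483648 - 67108864 = 2080374784.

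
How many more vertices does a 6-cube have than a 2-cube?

The 6-cube has 2^6 = 64 vertices. The 2-cube has 2^2 = 4 vertices. Difference: 64 - 4 = 60.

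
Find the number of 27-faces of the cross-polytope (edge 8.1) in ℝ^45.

An n-cross-polytope has 2^(k+1)·C(n,k+1) k-faces. Here 2^28·C(45,28) = 268435456·1103068603890 = 296102723684495523840.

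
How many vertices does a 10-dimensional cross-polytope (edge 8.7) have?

Number of 0-faces = 2^(0+1) · C(10,0+1) = 2 · 10 = 20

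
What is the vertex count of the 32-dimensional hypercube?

Each vertex is a binary string of length 32, so there are 2^32 = 4294967296.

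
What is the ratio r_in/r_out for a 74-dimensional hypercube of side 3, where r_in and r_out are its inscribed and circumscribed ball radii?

For an n-cube of any side s, the inradius is s/2 and the circumradius is s√n/2, so the ratio is 1/√74 ≈ 0.116248.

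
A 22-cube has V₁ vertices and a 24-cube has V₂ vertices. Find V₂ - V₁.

V₁ = 2^22 = 4194304. V₂ = 2^24 = 16777216. V₂ - V₁ = 12582912.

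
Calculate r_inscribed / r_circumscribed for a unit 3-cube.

For an n-cube of any side s, the inradius is s/2 and the circumradius is s√n/2, so the ratio is 1/√3 ≈ 0.57735.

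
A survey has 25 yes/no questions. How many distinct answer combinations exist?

Each vertex is a binary string of length 25, so there are 2^25 = 33554432.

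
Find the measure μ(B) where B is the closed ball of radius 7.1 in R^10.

Volume = π^{10/2}·(7.1)^10/Γ(6) ≈ 8.30141e+08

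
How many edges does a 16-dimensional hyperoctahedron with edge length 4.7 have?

Each 1-face is the convex hull of 2 vertices, one chosen as ±e_i from each of 2 distinct axes: 2^2·C(16,2) = 480.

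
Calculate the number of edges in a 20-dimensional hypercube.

Each of the 2^20 = 1048576 vertices has degree 20; total edges = 20·2^20/2 = 10485760.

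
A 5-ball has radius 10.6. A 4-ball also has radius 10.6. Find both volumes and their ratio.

V_5(10.6) ≈ 704414. V_4(10.6) ≈ 62300.7. Ratio V_5/V_4 ≈ 11.31.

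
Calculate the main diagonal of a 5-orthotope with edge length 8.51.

d = √(8.51² + 8.51² + ... + 8.51²) [5 terms] = √(5·8.51²) = 8.51√5 ≈ 19.0289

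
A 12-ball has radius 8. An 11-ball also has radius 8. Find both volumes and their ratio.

V_12(8) ≈ 9.17586e+10. V_11(8) ≈ 1.61843e+10. Ratio V_12/V_11 ≈ 5.67.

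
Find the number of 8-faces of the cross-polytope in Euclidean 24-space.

Each 8-face is the convex hull of 9 vertices, one chosen as ±e_i from each of 9 distinct axes: 2^9·C(24,9) = 669442048.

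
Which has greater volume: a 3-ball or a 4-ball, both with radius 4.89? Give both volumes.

V_3(4.89) ≈ 489.796. V_4(4.89) ≈ 2821.66. The 4-ball is larger.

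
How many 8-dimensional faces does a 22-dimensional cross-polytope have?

f_8(22-orthoplex) = 2^9 · (22 choose 9) = 254679040.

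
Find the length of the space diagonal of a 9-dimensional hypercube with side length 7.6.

d = √(7.6² + 7.6² + ... + 7.6²) [9 terms] = √(9·7.6²) = 7.6√9 = 22.8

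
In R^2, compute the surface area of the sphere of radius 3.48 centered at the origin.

The surface area of an n-ball is 2π^(n/2) r^(n-1) / Γ(n/2). For n=2, r=3.48: 2πr = 2π·3.48 ≈ 21.8655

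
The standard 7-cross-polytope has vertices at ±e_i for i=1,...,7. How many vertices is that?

The vertices are ±e_1, ..., ±e_7, so there are 2·7 = 14.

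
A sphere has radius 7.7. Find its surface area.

S = n·V_n(r)/r = 3·V_3(7.7)/7.7 (volume-to-surface relation), giving 4πr² = 4π·(7.7)² ≈ 745.06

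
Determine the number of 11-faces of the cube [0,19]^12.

Number of 11-faces = C(12,11) · 2^(12-11) = 12 · 2 = 24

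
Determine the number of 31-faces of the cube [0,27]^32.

Choose 31 of 32 axes to span the face (C(32,31) = 32 ways), then fix each of the remaining 1 coordinate at one of its two extreme values (2^1 = 2 ways): 32·2 = 64.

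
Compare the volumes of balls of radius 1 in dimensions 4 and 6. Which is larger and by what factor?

V_4(1) ≈ 4.9348, V_6(1) ≈ 5.16771. The 6-ball is larger by a factor of 1.047.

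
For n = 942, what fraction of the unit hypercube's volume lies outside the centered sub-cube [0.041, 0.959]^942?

1 - (1 - 2·0.041)^942 = 1 - 0.918^942 ≈ 1 - 9.95e-36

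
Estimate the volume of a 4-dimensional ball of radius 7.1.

Volume = π^{4/2}·(7.1)^4/Γ(3) ≈ 12540.2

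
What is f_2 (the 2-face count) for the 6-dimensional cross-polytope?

Number of 2-faces = 2^(2+1) · C(6,2+1) = 8 · 20 = 160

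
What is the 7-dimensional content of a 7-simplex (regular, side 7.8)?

V = (7.8^7 / 7!) · √((7+1) / 2^7) ≈ 87.1308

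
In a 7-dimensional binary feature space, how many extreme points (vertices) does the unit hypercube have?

Number of vertices = 2^7 = 128.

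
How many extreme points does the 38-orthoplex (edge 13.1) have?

An n-cross-polytope has 2n vertices; here n = 38, giving 76.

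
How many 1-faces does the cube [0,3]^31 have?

Number of 1-faces = C(31,1)·2^(31-1) = 31·1073741824 = 33285996544.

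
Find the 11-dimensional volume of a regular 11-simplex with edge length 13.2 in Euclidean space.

Volume = 13.2^11 · √(12/2^11) / 11! ≈ 4065.21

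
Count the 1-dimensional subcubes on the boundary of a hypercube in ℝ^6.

Number of 1-faces = C(6,1) · 2^(6-1) = 6 · 32 = 192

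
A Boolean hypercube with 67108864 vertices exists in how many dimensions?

n = log_2(67108864) = 26.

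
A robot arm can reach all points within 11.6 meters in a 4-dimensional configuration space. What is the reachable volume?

V_4(11.6) = π^(4/2) · (11.6)^4 / Γ(4/2 + 1) ≈ 89351.5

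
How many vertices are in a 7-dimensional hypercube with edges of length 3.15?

An n-cube has C(n,k)·2^(n-k) k-faces. Here C(7,0)·2^7 = 1·128 = 128.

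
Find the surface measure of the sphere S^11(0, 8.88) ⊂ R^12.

S = n·V_n(r)/r = 12·V_12(8.88)/8.88 (volume-to-surface relation), giving 4.33801e+11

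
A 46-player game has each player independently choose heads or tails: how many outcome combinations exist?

The 46-cube has 2^46 = 70368744177664 vertices.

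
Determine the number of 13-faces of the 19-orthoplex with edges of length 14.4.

Each 13-face is the convex hull of 14 vertices, one chosen as ±e_i from each of 14 distinct axes: 2^14·C(19,14) = 190513152.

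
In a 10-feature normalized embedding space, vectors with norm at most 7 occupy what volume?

V_10(7) = π^(10/2) · (7)^10 / Γ(10/2 + 1) = 282475249·π^5/120 ≈ 7.20358e+08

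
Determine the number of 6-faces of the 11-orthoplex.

An n-cross-polytope has 2^(k+1)·C(n,k+1) k-faces. Here 2^7·C(11,7) = 128·330 = 42240.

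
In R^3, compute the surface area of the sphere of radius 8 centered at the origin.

|∂B_3(8)| = 4πr² = 4π·(8)² ≈ 804.248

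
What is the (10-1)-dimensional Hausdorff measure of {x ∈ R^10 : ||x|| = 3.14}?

|∂B_10(3.14)| ≈ 756720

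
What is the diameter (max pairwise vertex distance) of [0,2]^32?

||(2,2,...,2)|| = √(32)·2 ≈ 11.3137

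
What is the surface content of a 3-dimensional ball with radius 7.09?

|∂B_3(7.09)| = 4πr² = 4π·(7.09)² ≈ 631.688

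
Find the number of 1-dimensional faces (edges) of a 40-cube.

Each of the 2^40 = 1099511627776 vertices has degree 40; total edges = 40·2^40/2 = 21990232555520.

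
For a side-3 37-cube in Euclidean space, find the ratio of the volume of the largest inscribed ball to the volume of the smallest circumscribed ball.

The radii are 3/2 and 3√37/2, so the volume ratio is (1/√37)^37 = 37^{-37/2} ≈ 9.73348e-30.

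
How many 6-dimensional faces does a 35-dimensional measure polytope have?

An n-cube has C(n,k)·2^(n-k) k-faces. Here C(35,6)·2^29 = 1623160·536870912 = 871427389521920.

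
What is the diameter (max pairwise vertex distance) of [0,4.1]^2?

||(4.1,4.1,...,4.1)|| = √(2)·4.1 ≈ 5.79828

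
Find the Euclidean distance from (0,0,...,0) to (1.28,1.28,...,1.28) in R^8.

||(1.28,1.28,...,1.28)|| = √(8)·1.28 ≈ 3.62039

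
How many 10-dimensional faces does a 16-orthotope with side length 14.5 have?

Number of 10-faces = C(16,10) · 2^(16-10) = 8008 · 64 = 512512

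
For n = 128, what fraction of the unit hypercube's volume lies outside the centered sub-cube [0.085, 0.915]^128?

Shell fraction = 1 - (1-0.17)^128 ≈ 1 - 4.385e-11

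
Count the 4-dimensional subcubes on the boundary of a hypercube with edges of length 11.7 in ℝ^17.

f_4(17-cube) = (17 choose 4) · 2^13 = 19496960.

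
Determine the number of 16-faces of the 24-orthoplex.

Number of 16-faces = 2^(16+1) · C(24,16+1) = 131072 · 346104 = 45364543488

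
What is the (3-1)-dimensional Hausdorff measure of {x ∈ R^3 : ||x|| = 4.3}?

|∂B_3(4.3)| = 4πr² = 4π·(4.3)² ≈ 232.352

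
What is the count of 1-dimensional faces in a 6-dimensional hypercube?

Number of 1-faces = C(6,1) · 2^(6-1) = 6 · 32 = 192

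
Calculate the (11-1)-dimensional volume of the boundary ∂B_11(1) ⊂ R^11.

S_11(1) = 2·π^(11/2)·(1)^10 / Γ(11/2) = 64·π^5/945 ≈ 20.7251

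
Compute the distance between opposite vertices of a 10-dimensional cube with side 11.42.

||(11.42,11.42,...,11.42)|| = √(10)·11.42 ≈ 36.1132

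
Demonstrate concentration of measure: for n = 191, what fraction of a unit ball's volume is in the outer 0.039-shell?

1 - (1-0.039)^191 ≈ 0.999499 ≈ 99.95%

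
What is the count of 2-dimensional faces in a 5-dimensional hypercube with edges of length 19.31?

An n-cube has C(n,k)·2^(n-k) k-faces. Here C(5,2)·2^3 = 10·8 = 80.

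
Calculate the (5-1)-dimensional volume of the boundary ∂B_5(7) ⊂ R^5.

The surface area of an n-ball is 2π^(n/2) r^(n-1) / Γ(n/2). For n=5, r=7: 19208·π^2/3 ≈ 63191.8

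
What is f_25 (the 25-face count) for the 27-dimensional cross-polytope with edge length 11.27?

Each 25-face is the convex hull of 26 vertices, one chosen as ±e_i from each of 26 distinct axes: 2^26·C(27,26) = 1811939328.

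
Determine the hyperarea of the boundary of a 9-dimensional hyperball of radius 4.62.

|∂B_9(4.62)| ≈ 6.16164e+06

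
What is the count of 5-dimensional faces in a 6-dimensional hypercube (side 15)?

Choose 5 of 6 axes to span the face (C(6,5) = 6 ways), then fix each of the remaining 1 coordinate at one of its two extreme values (2^1 = 2 ways): 6·2 = 12.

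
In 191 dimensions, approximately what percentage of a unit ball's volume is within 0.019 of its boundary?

1 - (1-0.019)^191 ≈ 0.974368 ≈ 97.44%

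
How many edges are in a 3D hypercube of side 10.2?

An n-cube has C(n,k)·2^(n-k) k-faces. Here C(3,1)·2^2 = 3·4 = 12.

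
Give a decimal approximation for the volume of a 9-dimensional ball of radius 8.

Volume = π^{9/2}·(8)^9/Γ(11/2) = 4294967296·π^4/945 ≈ 4.42718e+08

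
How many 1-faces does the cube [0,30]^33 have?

Each of the 2^33 = 8589934592 vertices has degree 33; total edges = 33·2^33/2 = 141733920768.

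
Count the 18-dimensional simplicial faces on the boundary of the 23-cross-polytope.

Each 18-face is the convex hull of 19 vertices, one chosen as ±e_i from each of 19 distinct axes: 2^19·C(23,19) = 4642570240.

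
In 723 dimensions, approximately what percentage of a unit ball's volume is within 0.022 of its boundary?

1 - (1-0.022)^723 ≈ 0.9999998965 ≈ 99.999990%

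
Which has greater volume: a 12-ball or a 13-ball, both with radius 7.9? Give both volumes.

V_12(7.9) ≈ 7.89027e+10. V_13(7.9) ≈ 4.25102e+11. The 13-ball is larger.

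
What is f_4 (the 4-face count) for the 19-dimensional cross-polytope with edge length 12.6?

An n-cross-polytope has 2^(k+1)·C(n,k+1) k-faces. Here 2^5·C(19,5) = 32·11628 = 372096.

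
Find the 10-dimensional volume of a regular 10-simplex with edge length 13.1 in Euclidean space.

V_10 = √(11) · 13.1^10 / (10! · 2^(10/2)) ≈ 4251.05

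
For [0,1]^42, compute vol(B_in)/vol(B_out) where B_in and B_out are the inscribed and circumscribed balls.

V_in/V_out = n^(-n/2) = 42^(-42/2) ≈ 8.1614e-35.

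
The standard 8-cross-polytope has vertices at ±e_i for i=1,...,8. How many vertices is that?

The vertices are ±e_1, ..., ±e_8, so there are 2·8 = 16.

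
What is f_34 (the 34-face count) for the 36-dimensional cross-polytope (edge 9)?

Number of 34-faces = 2^(34+1) · C(36,34+1) = 34359738368 · 36 = 1236950581248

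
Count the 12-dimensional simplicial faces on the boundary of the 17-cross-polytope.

Number of 12-faces = 2^(12+1) · C(17,12+1) = 8192 · 2380 = 19496960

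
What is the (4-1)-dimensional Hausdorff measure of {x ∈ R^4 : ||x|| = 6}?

|∂B_4(6)| = 432·π^2 ≈ 4263.67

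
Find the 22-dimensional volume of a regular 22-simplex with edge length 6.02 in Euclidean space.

V_22 = √(23) · 6.02^22 / (22! · 2^(22/2)) ≈ 2.95046e-07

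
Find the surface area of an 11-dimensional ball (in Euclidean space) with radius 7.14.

S = n·V_n(r)/r = 11·V_11(7.14)/7.14 (volume-to-surface relation), giving 7.13641e+09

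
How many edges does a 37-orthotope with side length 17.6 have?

Number of 1-faces = C(37,1)·2^(37-1) = 37·68719476736 = 2542620639232.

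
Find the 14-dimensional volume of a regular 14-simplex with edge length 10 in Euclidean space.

V = (10^14 / 14!) · √((14+1) / 2^14) ≈ 34.7078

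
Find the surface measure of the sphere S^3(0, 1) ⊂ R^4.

S_4(1) = 2·π^(4/2)·(1)^3 / Γ(4/2) = 2·π^2 ≈ 19.7392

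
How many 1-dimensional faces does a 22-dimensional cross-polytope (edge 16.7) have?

Number of 1-faces = 2^(1+1) · C(22,1+1) = 4 · 231 = 924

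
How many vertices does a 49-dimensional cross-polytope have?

An n-cross-polytope has 2n vertices; here n = 49, giving 98.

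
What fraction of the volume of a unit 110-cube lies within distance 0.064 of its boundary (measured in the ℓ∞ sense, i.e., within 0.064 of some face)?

Shell fraction = 1 - (1-0.128)^110 ≈ 0.9999997137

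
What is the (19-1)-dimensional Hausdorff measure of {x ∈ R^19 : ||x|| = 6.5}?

|∂B_19(6.5)| = 8650415919381337933·π^9/678585600 ≈ 3.79998e+14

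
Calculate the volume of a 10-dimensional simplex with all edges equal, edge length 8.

For a regular n-simplex with edge a, V = (a^n / n!)·√((n+1)/2^n). With a=8, n=10: V ≈ 30.6678.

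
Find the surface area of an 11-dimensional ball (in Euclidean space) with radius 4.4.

The surface area of an n-ball is 2π^(n/2) r^(n-1) / Γ(n/2). For n=11, r=4.4: 5.63669e+07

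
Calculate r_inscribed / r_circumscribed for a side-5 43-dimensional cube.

r_in = 5/2 (half the side); r_out = 5√43/2 (half the diagonal). Ratio = 1/√43 ≈ 0.152499.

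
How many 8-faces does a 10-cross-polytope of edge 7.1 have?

Each 8-face is the convex hull of 9 vertices, one chosen as ±e_i from each of 9 distinct axes: 2^9·C(10,9) = 5120.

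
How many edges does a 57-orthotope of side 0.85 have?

Number of 1-faces = C(57,1)·2^(57-1) = 57·72057594037927936 = 4107282860161892352.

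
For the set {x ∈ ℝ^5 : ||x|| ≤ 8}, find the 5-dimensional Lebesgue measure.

Volume = π^{5/2}·(8)^5/Γ(7/2) = 262144·π^2/15 ≈ 172484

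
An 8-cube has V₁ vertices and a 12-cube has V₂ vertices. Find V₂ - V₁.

V₁ = 2^8 = 256. V₂ = 2^12 = 4096. V₂ - V₁ = 3840.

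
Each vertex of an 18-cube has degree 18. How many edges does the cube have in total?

Each of the 2^18 = 262144 vertices has degree 18; total edges = 18·2^18/2 = 2359296.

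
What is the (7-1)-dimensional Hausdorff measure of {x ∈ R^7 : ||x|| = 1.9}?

S = n·V_n(r)/r = 7·V_7(1.9)/1.9 (volume-to-surface relation), giving 1555.97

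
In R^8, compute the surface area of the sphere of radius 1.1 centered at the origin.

S_8(1.1) = 2·π^(8/2)·(1.1)^7 / Γ(8/2) ≈ 63.2743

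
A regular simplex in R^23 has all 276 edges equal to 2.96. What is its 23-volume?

V = (2.96^23 / 23!) · √((23+1) / 2^23) ≈ 4.52351e-15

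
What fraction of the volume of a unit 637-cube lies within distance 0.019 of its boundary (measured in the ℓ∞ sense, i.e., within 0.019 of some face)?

The inner cube has side 1-2·0.019 = 0.962 and volume (0.962)^637 ≈ 1.917e-11, so the shell holds 1 - 1.917e-11 of the volume.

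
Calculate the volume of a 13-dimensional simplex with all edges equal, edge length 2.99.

V_13 = √(14) · 2.99^13 / (13! · 2^(13/2)) ≈ 1.01348e-05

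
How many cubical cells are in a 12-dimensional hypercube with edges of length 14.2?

f_3(12-cube) = (12 choose 3) · 2^9 = 112640.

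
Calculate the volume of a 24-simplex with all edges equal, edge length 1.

V_24 = √(25) · 1^24 / (24! · 2^(24/2)) ≈ 1.96745e-27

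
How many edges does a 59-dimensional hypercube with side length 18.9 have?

The 59-cube has n·2^(n-1) = 59·2^58 = 59·288230376151711744 = 17005592192950992896 edges.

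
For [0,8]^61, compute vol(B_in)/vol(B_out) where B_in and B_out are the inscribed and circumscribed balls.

V_in/V_out = n^(-n/2) = 61^(-61/2) ≈ 3.52728e-55.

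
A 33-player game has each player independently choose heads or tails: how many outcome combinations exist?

The 33-cube has 2^33 = 8589934592 vertices.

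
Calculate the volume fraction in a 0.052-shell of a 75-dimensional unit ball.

V(inner)/V(outer) = ((1-0.052)/1)^75 ≈ 0.01822, so the shell fraction is 0.981777.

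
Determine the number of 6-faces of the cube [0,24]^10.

Number of 6-faces = C(10,6) · 2^(10-6) = 210 · 16 = 3360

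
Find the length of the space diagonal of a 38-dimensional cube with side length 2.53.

Diagonal = √38 · 2.53 ≈ 15.596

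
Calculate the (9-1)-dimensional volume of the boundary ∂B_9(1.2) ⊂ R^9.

S_9(1.2) = 2·π^(9/2)·(1.2)^8 / Γ(9/2) ≈ 127.647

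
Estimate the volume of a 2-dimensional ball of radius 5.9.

The n-ball volume is π^(n/2)·r^n/Γ(n/2+1). With n=2, r=5.9: V ≈ 109.359.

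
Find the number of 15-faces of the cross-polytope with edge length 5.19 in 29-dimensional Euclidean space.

Number of 15-faces = 2^(15+1) · C(29,15+1) = 65536 · 67863915 = 4447529533440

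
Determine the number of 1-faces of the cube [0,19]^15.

f_1(15-cube) = (15 choose 1) · 2^14 = 245760.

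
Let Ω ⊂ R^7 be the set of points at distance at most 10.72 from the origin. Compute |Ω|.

The n-ball volume is π^(n/2)·r^n/Γ(n/2+1). With n=7, r=10.72: V ≈ 7.68677e+07.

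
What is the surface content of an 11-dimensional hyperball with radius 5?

|∂B_11(5)| = 125000000·π^5/189 ≈ 2.02394e+08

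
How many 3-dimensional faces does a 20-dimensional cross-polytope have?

Number of 3-faces = 2^(3+1) · C(20,3+1) = 16 · 4845 = 77520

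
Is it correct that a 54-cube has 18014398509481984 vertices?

True. The 54-cube has 2^54 = 18014398509481984 vertices.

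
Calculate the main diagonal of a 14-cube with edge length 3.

Diagonal = √14 · 3 ≈ 11.225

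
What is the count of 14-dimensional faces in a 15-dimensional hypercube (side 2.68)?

Choose 14 of 15 axes to span the face (C(15,14) = 15 ways), then fix each of the remaining 1 coordinate at one of its two extreme values (2^1 = 2 ways): 15·2 = 30.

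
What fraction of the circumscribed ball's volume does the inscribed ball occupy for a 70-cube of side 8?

V_in/V_out = n^(-n/2) = 70^(-70/2) ≈ 2.63979e-65.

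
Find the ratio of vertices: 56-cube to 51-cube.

The 56-cube has 2^56 = 72057594037927936 vertices. The 51-cube has 2^51 = 2251799813685248 vertices. Ratio: 72057594037927936/2251799813685248 = 32.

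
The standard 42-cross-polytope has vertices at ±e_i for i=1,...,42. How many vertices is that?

An n-cross-polytope has 2n vertices; here n = 42, giving 84.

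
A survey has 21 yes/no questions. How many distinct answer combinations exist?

The 21-cube has 2^21 = 2097152 vertices.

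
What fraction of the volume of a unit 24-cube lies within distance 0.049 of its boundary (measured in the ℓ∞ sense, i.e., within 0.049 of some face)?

The inner cube has side 1-2·0.049 = 0.902 and volume (0.902)^24 ≈ 0.08413, so the shell holds 0.915869 of the volume.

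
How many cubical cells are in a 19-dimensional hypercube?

Number of 3-faces = C(19,3) · 2^(19-3) = 969 · 65536 = 63504384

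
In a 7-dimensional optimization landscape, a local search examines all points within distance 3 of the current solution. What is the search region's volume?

V_7(3) = π^(7/2) · (3)^7 / Γ(7/2 + 1) = 11664·π^3/35 ≈ 10333.1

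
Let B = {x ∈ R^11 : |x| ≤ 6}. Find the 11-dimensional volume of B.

The n-ball volume is π^(n/2)·r^n/Γ(n/2+1). With n=11, r=6: V = 859963392·π^5/385 ≈ 6.83547e+08.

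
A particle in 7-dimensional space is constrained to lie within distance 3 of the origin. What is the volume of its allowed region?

The n-ball volume is π^(n/2)·r^n/Γ(n/2+1). With n=7, r=3: V = 11664·π^3/35 ≈ 10333.1.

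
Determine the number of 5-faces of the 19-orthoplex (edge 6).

Number of 5-faces = 2^(5+1) · C(19,5+1) = 64 · 27132 = 1736448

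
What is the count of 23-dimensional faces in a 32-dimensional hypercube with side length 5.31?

Number of 23-faces = C(32,23) · 2^(32-23) = 28048800 · 512 = 14360985600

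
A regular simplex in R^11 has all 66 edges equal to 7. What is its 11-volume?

V_11 = √(12) · 7^11 / (11! · 2^(11/2)) ≈ 3.79183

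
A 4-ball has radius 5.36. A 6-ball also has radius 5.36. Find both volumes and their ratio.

V_4(5.36) ≈ 4073.14. V_6(5.36) ≈ 122543. Ratio V_4/V_6 ≈ 0.03324.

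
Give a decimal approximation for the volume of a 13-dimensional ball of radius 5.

V_13(5) = π^(13/2) · (5)^13 / Γ(13/2 + 1) = 31250000000·π^6/27027 ≈ 1.11161e+09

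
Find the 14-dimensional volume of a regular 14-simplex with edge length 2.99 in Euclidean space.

Volume = 2.99^14 · √(15/2^14) / 14! ≈ 1.58425e-06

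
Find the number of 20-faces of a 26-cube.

Number of 20-faces = C(26,20) · 2^(26-20) = 230230 · 64 = 14734720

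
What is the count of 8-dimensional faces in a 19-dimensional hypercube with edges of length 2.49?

Choose 8 of 19 axes to span the face (C(19,8) = 75582 ways), then fix each of the remaining 11 coordinates at one of its two extreme values (2^11 = 2048 ways): 75582·2048 = 154791936.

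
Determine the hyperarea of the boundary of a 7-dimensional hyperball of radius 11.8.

|∂B_7(11.8)| ≈ 8.92833e+07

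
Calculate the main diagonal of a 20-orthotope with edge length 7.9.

||(7.9,7.9,...,7.9)|| = √(20)·7.9 ≈ 35.3299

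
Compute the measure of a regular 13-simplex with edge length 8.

For a regular n-simplex with edge a, V = (a^n / n!)·√((n+1)/2^n). With a=8, n=13: V ≈ 3.64971.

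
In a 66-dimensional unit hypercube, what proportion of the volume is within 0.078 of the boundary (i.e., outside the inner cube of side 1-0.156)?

The inner cube has side 1-2·0.078 = 0.844 and volume (0.844)^66 ≈ 1.376e-05, so the shell holds 0.999986 of the volume.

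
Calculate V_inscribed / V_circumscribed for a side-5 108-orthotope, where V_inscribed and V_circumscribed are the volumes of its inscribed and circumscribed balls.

The radii are 5/2 and 5√108/2, so the volume ratio is (1/√108)^108 = 108^{-108/2} ≈ 1.56717e-110.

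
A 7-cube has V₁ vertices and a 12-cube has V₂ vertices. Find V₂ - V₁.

V₁ = 2^7 = 128. V₂ = 2^12 = 4096. V₂ - V₁ = 3968.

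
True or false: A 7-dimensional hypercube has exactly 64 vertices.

False. The 7-cube has 2^7 = 128 vertices.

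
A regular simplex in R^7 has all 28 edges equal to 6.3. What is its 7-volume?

For a regular n-simplex with edge a, V = (a^n / n!)·√((n+1)/2^n). With a=6.3, n=7: V ≈ 19.5386.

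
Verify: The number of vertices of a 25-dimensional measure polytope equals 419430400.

False. The 25-cube has 2^25 = 33554432 vertices.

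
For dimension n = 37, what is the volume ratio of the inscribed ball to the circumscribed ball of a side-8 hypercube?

V_in / V_out = (r_in/r_out)^37 = (1/√37)^37 = 37^(-37/2) ≈ 9.73348e-30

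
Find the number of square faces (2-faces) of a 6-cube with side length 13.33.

An n-cube has C(n,k)·2^(n-k) k-faces. Here C(6,2)·2^4 = 15·16 = 240.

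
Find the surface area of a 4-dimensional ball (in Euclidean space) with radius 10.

|∂B_4(10)| = 2000·π^2 ≈ 19739.2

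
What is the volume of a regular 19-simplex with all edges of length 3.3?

For a regular n-simplex with edge a, V = (a^n / n!)·√((n+1)/2^n). With a=3.3, n=19: V ≈ 3.60911e-10.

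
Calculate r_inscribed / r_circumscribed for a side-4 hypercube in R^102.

r_in / r_out = (4/2) / (4√102/2) = 1/√102 ≈ 0.0990148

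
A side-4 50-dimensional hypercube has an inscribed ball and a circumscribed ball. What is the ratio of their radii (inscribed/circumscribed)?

r_in / r_out = (4/2) / (4√50/2) = 1/√50 ≈ 0.141421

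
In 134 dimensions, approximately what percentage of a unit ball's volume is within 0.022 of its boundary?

1 - (1-0.022)^134 ≈ 0.949253 ≈ 94.93%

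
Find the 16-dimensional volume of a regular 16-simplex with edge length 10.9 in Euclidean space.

V_16 = √(17) · 10.9^16 / (16! · 2^(16/2)) ≈ 30.5625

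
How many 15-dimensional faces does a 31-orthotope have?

f_15(31-cube) = (31 choose 15) · 2^16 = 19696202219520.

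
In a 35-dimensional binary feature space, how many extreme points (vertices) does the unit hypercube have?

Each vertex is a binary string of length 35, so there are 2^35 = 34359738368.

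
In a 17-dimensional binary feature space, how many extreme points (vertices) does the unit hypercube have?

Each vertex is a binary string of length 17, so there are 2^17 = 131072.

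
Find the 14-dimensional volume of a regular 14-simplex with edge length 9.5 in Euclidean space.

Volume = 9.5^14 · √(15/2^14) / 14! ≈ 16.9261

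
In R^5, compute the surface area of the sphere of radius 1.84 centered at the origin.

S = n·V_n(r)/r = 5·V_5(1.84)/1.84 (volume-to-surface relation), giving 301.675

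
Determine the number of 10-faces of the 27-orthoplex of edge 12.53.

Each 10-face is the convex hull of 11 vertices, one chosen as ±e_i from each of 11 distinct axes: 2^11·C(27,11) = 26701608960.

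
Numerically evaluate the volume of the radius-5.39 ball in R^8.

The n-ball volume is π^(n/2)·r^n/Γ(n/2+1). With n=8, r=5.39: V ≈ 2.89133e+06.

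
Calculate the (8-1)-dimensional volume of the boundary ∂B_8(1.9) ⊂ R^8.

S = n·V_n(r)/r = 8·V_8(1.9)/1.9 (volume-to-surface relation), giving 2902.37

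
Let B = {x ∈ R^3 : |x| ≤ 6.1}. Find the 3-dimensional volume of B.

Volume = π^{3/2}·(6.1)^3/Γ(5/2) ≈ 950.776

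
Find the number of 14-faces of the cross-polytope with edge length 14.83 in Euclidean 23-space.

f_14(23-orthoplex) = 2^15 · (23 choose 15) = 16066609152.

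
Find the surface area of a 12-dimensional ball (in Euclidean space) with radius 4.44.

The surface area of an n-ball is 2π^(n/2) r^(n-1) / Γ(n/2). For n=12, r=4.44: 2.11817e+08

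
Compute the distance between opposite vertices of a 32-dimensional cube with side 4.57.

||(4.57,4.57,...,4.57)|| = √(32)·4.57 ≈ 25.8518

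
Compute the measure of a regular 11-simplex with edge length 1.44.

V_11 = √(12) · 1.44^11 / (11! · 2^(11/2)) ≈ 1.05866e-07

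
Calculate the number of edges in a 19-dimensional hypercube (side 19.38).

Each of the 2^19 = 524288 vertices has degree 19; total edges = 19·2^19/2 = 4980736.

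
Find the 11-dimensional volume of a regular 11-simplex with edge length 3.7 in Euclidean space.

For a regular n-simplex with edge a, V = (a^n / n!)·√((n+1)/2^n). With a=3.7, n=11: V ≈ 0.00341184.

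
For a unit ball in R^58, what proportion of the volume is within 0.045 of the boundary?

Shell fraction = 1 - (1-0.045)^58 ≈ 0.930786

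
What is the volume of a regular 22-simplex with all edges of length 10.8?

For a regular n-simplex with edge a, V = (a^n / n!)·√((n+1)/2^n). With a=10.8, n=22: V ≈ 0.113264.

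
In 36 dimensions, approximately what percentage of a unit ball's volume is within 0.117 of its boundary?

1 - (1-0.117)^36 ≈ 0.988661 ≈ 98.87%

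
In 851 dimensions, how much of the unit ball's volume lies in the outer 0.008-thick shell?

Shell fraction = 1 - (1-0.008)^851 ≈ 0.998925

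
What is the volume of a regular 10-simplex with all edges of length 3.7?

V_10 = √(11) · 3.7^10 / (10! · 2^(10/2)) ≈ 0.0137341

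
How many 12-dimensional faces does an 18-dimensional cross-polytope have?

Each 12-face is the convex hull of 13 vertices, one chosen as ±e_i from each of 13 distinct axes: 2^13·C(18,13) = 70189056.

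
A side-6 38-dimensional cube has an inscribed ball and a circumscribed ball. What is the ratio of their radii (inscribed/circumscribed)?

For an n-cube of any side s, the inradius is s/2 and the circumradius is s√n/2, so the ratio is 1/√38 ≈ 0.162221.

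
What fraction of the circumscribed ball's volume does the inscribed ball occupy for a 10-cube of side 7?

V_in/V_out = n^(-n/2) = 10^(-10/2) ≈ 1e-05.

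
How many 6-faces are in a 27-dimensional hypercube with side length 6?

An n-cube has C(n,k)·2^(n-k) k-faces. Here C(27,6)·2^21 = 296010·2097152 = 620777963520.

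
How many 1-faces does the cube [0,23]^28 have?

The 28-cube has n·2^(n-1) = 28·2^27 = 28·134217728 = 3758096384 edges.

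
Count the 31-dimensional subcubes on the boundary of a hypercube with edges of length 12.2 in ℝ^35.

Number of 31-faces = C(35,31) · 2^(35-31) = 52360 · 16 = 837760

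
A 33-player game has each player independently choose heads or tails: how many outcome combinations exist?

The 33-cube has 2^33 = 8589934592 vertices.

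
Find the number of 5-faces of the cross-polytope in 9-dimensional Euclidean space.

Number of 5-faces = 2^(5+1) · C(9,5+1) = 64 · 84 = 5376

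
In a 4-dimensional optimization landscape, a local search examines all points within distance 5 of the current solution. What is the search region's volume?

V_4(5) = π^(4/2) · (5)^4 / Γ(4/2 + 1) = 625·π^2/2 ≈ 3084.25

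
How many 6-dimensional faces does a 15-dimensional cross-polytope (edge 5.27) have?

Number of 6-faces = 2^(6+1) · C(15,6+1) = 128 · 6435 = 823680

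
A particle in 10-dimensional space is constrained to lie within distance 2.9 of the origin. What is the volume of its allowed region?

Volume = π^{10/2}·(2.9)^10/Γ(6) ≈ 107287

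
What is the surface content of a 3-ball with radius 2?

|∂B_3(2)| = 4πr² = 4π·(2)² ≈ 50.2655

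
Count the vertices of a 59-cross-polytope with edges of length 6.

The vertices are ±e_1, ..., ±e_59, so there are 2·59 = 118.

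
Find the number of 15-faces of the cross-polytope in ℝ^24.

Number of 15-faces = 2^(15+1) · C(24,15+1) = 65536 · 735471 = 48199827456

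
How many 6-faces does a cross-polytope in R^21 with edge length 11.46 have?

Each 6-face is the convex hull of 7 vertices, one chosen as ±e_i from each of 7 distinct axes: 2^7·C(21,7) = 14883840.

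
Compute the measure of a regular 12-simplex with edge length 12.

Volume = 12^12 · √(13/2^12) / 12! ≈ 1048.65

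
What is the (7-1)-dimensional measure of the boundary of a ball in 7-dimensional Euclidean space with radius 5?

S_7(5) = 2·π^(7/2)·(5)^6 / Γ(7/2) = 50000·π^3/3 ≈ 516771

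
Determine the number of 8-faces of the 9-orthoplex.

f_8(9-orthoplex) = 2^9 · (9 choose 9) = 512.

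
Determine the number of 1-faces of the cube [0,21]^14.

Number of 1-faces = C(14,1) · 2^(14-1) = 14 · 8192 = 114688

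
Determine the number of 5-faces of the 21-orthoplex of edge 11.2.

Number of 5-faces = 2^(5+1) · C(21,5+1) = 64 · 54264 = 3472896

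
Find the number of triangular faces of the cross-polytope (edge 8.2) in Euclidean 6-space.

Each 2-face is the convex hull of 3 vertices, one chosen as ±e_i from each of 3 distinct axes: 2^3·C(6,3) = 160.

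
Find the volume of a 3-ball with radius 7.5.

Volume = π^{3/2}·(7.5)^3/Γ(5/2) = 1125·π/2 ≈ 1767.15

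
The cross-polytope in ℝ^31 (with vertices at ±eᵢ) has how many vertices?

An n-cross-polytope has 2n vertices; here n = 31, giving 62.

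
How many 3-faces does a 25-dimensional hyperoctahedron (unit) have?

Number of 3-faces = 2^(3+1) · C(25,3+1) = 16 · 12650 = 202400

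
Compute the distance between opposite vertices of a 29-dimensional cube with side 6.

d = √(6² + 6² + ... + 6²) [29 terms] = √(29·6²) = 6√29 ≈ 32.311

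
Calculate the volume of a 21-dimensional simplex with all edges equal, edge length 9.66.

V = (9.66^21 / 21!) · √((21+1) / 2^21) ≈ 0.03066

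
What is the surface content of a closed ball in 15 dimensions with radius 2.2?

|∂B_15(2.2)| ≈ 355991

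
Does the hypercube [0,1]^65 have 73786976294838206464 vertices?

False. The 65-cube has 2^65 = 36893488147419103232 vertices.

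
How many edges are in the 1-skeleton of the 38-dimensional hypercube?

Each of the 2^38 = 274877906944 vertices has degree 38; total edges = 38·2^38/2 = 5222680231936.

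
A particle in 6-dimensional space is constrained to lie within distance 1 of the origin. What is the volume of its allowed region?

V = π^3/6 ≈ 5.16771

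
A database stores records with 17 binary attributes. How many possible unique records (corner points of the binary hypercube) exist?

The 17-cube has 2^17 = 131072 vertices.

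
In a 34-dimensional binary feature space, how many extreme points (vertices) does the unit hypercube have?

Number of vertices = 2^34 = 17179869184.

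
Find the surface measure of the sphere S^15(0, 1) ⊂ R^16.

|∂B_16(1)| = π^8/2520 ≈ 3.76529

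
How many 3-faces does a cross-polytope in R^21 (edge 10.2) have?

Each 3-face is the convex hull of 4 vertices, one chosen as ±e_i from each of 4 distinct axes: 2^4·C(21,4) = 95760.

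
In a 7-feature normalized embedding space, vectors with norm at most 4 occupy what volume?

V = 262144·π^3/105 ≈ 77410.6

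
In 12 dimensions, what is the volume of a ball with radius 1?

V_12(1) = π^(12/2) · (1)^12 / Γ(12/2 + 1) = π^6/720 ≈ 1.33526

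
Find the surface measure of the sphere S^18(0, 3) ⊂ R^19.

|∂B_19(3)| = 4897760256·π^9/425425 ≈ 3.43181e+08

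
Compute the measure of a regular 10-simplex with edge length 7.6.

V = (7.6^10 / 10!) · √((10+1) / 2^10) ≈ 18.362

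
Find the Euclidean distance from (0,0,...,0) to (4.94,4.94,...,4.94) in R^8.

The space diagonal of an n-cube of side s is s√n. Here 4.94·√8 ≈ 13.9724.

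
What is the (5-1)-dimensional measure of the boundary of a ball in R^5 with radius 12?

The surface area of an n-ball is 2π^(n/2) r^(n-1) / Γ(n/2). For n=5, r=12: 55296·π^2 ≈ 545750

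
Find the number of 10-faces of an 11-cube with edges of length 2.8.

f_10(11-cube) = (11 choose 10) · 2^1 = 22.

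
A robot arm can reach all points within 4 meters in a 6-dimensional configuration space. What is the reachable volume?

V = 2048·π^3/3 ≈ 21167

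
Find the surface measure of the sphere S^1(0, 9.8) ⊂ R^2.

|∂B_2(9.8)| = 2πr = 2π·9.8 ≈ 61.5752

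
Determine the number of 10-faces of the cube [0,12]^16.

Number of 10-faces = C(16,10) · 2^(16-10) = 8008 · 64 = 512512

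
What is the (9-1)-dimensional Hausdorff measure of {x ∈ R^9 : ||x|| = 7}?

S_9(7) = 2·π^(9/2)·(7)^8 / Γ(9/2) = 26353376·π^4/15 ≈ 1.71137e+08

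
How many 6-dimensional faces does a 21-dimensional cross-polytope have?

f_6(21-orthoplex) = 2^7 · (21 choose 7) = 14883840.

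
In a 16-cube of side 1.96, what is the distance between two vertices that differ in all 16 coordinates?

||(1.96,1.96,...,1.96)|| = √(16)·1.96 = 7.84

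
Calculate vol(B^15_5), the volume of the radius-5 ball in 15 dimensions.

The n-ball volume is π^(n/2)·r^n/Γ(n/2+1). With n=15, r=5: V = 312500000000·π^7/81081 ≈ 1.16407e+10.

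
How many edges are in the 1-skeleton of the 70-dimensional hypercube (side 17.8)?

The 70-cube has n·2^(n-1) = 70·2^69 = 70·590295810358705651712 = 41320706725109395619840 edges.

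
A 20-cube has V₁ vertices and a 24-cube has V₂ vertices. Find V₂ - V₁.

V₁ = 2^20 = 1048576. V₂ = 2^24 = 16777216. V₂ - V₁ = 15728640.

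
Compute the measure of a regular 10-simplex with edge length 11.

V = (11^10 / 10!) · √((10+1) / 2^10) ≈ 740.816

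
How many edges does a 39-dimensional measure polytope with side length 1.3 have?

Number of 1-faces = C(39,1)·2^(39-1) = 39·274877906944 = 10720238370816.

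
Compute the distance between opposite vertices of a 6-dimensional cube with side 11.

||(11,11,...,11)|| = √(6)·11 ≈ 26.9444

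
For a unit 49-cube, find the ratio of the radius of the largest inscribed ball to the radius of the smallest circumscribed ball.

Ratio = (s/2)/(s√49/2) = 49^(-1/2) ≈ 0.142857.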